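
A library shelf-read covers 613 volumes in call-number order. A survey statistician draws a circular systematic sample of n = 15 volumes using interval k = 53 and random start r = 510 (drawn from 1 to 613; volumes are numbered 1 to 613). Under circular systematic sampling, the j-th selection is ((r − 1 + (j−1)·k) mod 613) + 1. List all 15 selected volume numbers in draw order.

Selection 1: 510
Selection 2: 510 + 53 = 563
Selection 3: 563 + 53 = 616 → 616 − 613 = 3
Selection 4: 3 + 53 = 56
Selection 5: 56 + 53 = 109
Selection 6: 109 + 53 = 162
Selection 7: 162 + 53 = 215
Selection 8: 215 + 53 = 268
Selection 9: 268 + 53 = 321
Selection 10: 321 + 53 = 374
Selection 11: 374 + 53 = 427
Selection 12: 427 + 53 = 480
Selection 13: 480 + 53 = 533
Selection 14: 533 + 53 = 586
Selection 15: 586 + 53 = 639 → 639 − 613 = 26

510, 563, 3, 56, 109, 162, 215, 268, 321, 374, 427, 480, 533, 586, 26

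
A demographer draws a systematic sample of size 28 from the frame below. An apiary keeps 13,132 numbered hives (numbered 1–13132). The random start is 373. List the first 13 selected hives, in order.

k = N/n = 13132/28 = 469
hive 1: 373
hive 2: 373 + 469 = 842
hive 3: 842 + 469 = 1311
hive 4: 1311 + 469 = 1780
hive 5: 1780 + 469 = 2249
hive 6: 2249 + 469 = 2718
hive 7: 2718 + 469 = 3187
hive 8: 3187 + 469 = 3656
hive 9: 3656 + 469 = 4125
hive 10: 4125 + 469 = 4594
hive 11: 4594 + 469 = 5063
hive 12: 5063 + 469 = 5532
hive 13: 5532 + 469 = 6001

373, 842, 1311, 1780, 2249, 2718, 3187, 3656, 4125, 4594, 5063, 5532, 6001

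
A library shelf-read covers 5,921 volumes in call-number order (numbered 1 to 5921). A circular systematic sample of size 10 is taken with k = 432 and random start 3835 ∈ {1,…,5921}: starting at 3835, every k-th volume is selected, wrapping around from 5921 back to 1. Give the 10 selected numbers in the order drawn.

3835, 4267, 4699, 5131, 5563, 74, 506, 938, 1370, 1802

Selection 1: 3835
Selection 2: 3835 + 432 = 4267
Selection 3: 4267 + 432 = 4699
Selection 4: 4699 + 432 = 5131
Selection 5: 5131 + 432 = 5563
Selection 6: 5563 + 432 = 5995 → 5995 − 5921 = 74
Selection 7: 74 + 432 = 506
Selection 8: 506 + 432 = 938
Selection 9: 938 + 432 = 1370
Selection 10: 1370 + 432 = 1802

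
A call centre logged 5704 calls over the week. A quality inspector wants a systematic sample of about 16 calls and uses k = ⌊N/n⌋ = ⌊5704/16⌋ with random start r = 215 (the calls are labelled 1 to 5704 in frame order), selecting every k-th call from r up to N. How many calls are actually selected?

k = ⌊5704/16⌋ = 356
Achieved size = ⌊(5704 − 215)/356⌋ + 1 = ⌊5489/356⌋ + 1 = 15 + 1 = 16
(last selection: 215 + 15×356 = 5555 ≤ 5704; next would be 5911 > 5704)

16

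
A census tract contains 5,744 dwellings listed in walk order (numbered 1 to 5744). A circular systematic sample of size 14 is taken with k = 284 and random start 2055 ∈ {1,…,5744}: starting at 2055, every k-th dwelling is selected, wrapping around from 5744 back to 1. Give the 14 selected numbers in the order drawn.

2055, 2339, 2623, 2907, 3191, 3475, 3759, 4043, 4327, 4611, 4895, 5179, 5463, 3

Selection 1: 2055
Selection 2: 2055 + 284 = 2339
Selection 3: 2339 + 284 = 2623
Selection 4: 2623 + 284 = 2907
Selection 5: 2907 + 284 = 3191
Selection 6: 3191 + 284 = 3475
Selection 7: 3475 + 284 = 3759
Selection 8: 3759 + 284 = 4043
Selection 9: 4043 + 284 = 4327
Selection 10: 4327 + 284 = 4611
Selection 11: 4611 + 284 = 4895
Selection 12: 4895 + 284 = 5179
Selection 13: 5179 + 284 = 5463
Selection 14: 5463 + 284 = 5747 → 5747 − 5744 = 3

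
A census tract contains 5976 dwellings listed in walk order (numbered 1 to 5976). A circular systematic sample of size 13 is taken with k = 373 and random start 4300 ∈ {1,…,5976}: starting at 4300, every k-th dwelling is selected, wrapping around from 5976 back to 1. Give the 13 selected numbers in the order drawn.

Selection 1: 4300
Selection 2: 4300 + 373 = 4673
Selection 3: 4673 + 373 = 5046
Selection 4: 5046 + 373 = 5419
Selection 5: 5419 + 373 = 5792
Selection 6: 5792 + 373 = 6165 → 6165 − 5976 = 189
Selection 7: 189 + 373 = 562
Selection 8: 562 + 373 = 935
Selection 9: 935 + 373 = 1308
Selection 10: 1308 + 373 = 1681
Selection 11: 1681 + 373 = 2054
Selection 12: 2054 + 373 = 2427
Selection 13: 2427 + 373 = 2800

4300, 4673, 5046, 5419, 5792, 189, 562, 935, 1308, 1681, 2054, 2427, 2800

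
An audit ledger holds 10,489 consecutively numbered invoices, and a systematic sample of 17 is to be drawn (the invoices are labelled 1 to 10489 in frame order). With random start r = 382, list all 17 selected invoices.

k = N/n = 10489/17 = 617
invoice 1: 382
invoice 2: 382 + 617 = 999
invoice 3: 999 + 617 = 1616
invoice 4: 1616 + 617 = 2233
invoice 5: 2233 + 617 = 2850
invoice 6: 2850 + 617 = 3467
invoice 7: 3467 + 617 = 4084
invoice 8: 4084 + 617 = 4701
invoice 9: 4701 + 617 = 5318
invoice 10: 5318 + 617 = 5935
invoice 11: 5935 + 617 = 6552
invoice 12: 6552 + 617 = 7169
invoice 13: 7169 + 617 = 7786
invoice 14: 7786 + 617 = 8403
invoice 15: 8403 + 617 = 9020
invoice 16: 9020 + 617 = 9637
invoice 17: 9637 + 617 = 10254

382, 999, 1616, 2233, 2850, 3467, 4084, 4701, 5318, 5935, 6552, 7169, 7786, 8403, 9020, 9637, 10254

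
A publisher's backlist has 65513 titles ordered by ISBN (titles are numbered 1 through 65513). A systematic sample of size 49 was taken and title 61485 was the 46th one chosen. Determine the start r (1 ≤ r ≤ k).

1320

k = 65513/49 = 1337
r = 61485 − (46−1)×1337 = 61485 − 60165 = 1320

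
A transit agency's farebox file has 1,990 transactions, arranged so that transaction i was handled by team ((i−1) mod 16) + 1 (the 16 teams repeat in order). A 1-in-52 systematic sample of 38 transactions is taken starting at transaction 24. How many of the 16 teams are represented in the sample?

4

Consecutive selections differ by k = 52, so their team numbers differ by 52 mod 16 = 4.
gcd(52, 16) = 4, so the sample visits 16/4 = 4 distinct residues mod 16.
Start 24 is team 8; the teams hit are 4, 8, 12, 16.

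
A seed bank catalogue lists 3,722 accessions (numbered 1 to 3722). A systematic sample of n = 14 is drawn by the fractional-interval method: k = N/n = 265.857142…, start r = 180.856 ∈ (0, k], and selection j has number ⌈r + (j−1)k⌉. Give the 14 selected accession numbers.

181, 447, 713, 979, 1245, 1511, 1776, 2042, 2308, 2574, 2840, 3106, 3372, 3637

j=1: r + 0k = 180.856 → ⌈·⌉ = 181
j=2: r + 1k = 446.713142… → ⌈·⌉ = 447
j=3: r + 2k = 712.570285… → ⌈·⌉ = 713
j=4: r + 3k = 978.427428… → ⌈·⌉ = 979
j=5: r + 4k = 1244.284571… → ⌈·⌉ = 1245
j=6: r + 5k = 1510.141714… → ⌈·⌉ = 1511
j=7: r + 6k = 1775.998857… → ⌈·⌉ = 1776
j=8: r + 7k = 2041.856 → ⌈·⌉ = 2042
j=9: r + 8k = 2307.713142… → ⌈·⌉ = 2308
j=10: r + 9k = 2573.570285… → ⌈·⌉ = 2574
j=11: r + 10k = 2839.427428… → ⌈·⌉ = 2840
j=12: r + 11k = 3105.284571… → ⌈·⌉ = 3106
j=13: r + 12k = 3371.141714… → ⌈·⌉ = 3372
j=14: r + 13k = 3636.998857… → ⌈·⌉ = 3637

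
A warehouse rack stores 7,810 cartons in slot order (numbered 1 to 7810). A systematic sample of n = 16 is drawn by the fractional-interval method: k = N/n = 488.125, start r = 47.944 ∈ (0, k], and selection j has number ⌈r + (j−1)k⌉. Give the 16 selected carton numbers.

48, 537, 1025, 1513, 2001, 2489, 2977, 3465, 3953, 4442, 4930, 5418, 5906, 6394, 6882, 7370

j=1: r + 0k = 47.944 → ⌈·⌉ = 48
j=2: r + 1k = 536.069 → ⌈·⌉ = 537
j=3: r + 2k = 1024.194 → ⌈·⌉ = 1025
j=4: r + 3k = 1512.319 → ⌈·⌉ = 1513
j=5: r + 4k = 2000.444 → ⌈·⌉ = 2001
j=6: r + 5k = 2488.569 → ⌈·⌉ = 2489
j=7: r + 6k = 2976.694 → ⌈·⌉ = 2977
j=8: r + 7k = 3464.819 → ⌈·⌉ = 3465
j=9: r + 8k = 3952.944 → ⌈·⌉ = 3953
j=10: r + 9k = 4441.069 → ⌈·⌉ = 4442
j=11: r + 10k = 4929.194 → ⌈·⌉ = 4930
j=12: r + 11k = 5417.319 → ⌈·⌉ = 5418
j=13: r + 12k = 5905.444 → ⌈·⌉ = 5906
j=14: r + 13k = 6393.569 → ⌈·⌉ = 6394
j=15: r + 14k = 6881.694 → ⌈·⌉ = 6882
j=16: r + 15k = 7369.819 → ⌈·⌉ = 7370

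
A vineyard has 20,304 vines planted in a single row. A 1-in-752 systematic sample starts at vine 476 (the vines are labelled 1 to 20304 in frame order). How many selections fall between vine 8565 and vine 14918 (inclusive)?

k = 752
First selection ≥ 8565: 476 + ⌈(8565−476)/752⌉·752 = 476 + 11×752 = 8748
Last selection ≤ 14918: 476 + ⌊(14918−476)/752⌋·752 = 476 + 19×752 = 14764
Count = 19 − 11 + 1 = 9

9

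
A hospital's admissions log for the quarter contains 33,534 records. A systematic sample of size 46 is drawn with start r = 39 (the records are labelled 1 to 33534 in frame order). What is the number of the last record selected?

32844

k = 33534/46 = 729
46th selection = r + (46−1)·k = 39 + 45×729 = 39 + 32805 = 32844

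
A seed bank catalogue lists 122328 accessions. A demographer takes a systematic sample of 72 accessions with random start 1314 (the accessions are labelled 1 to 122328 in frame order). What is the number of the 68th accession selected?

k = 122328/72 = 1699
68th selection = r + (68−1)·k = 1314 + 67×1699 = 1314 + 113833 = 115147

115147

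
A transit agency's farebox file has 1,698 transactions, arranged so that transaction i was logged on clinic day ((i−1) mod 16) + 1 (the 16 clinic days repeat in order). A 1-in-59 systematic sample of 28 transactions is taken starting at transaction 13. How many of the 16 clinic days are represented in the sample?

Consecutive selections differ by k = 59, so their clinic day numbers differ by 59 mod 16 = 11.
gcd(59, 16) = 1, so the sample visits 16/1 = 16 distinct residues mod 16.
Start 13 is clinic day 13; the clinic days hit are 1, 2, 3, 4, 5, 6, 7, 8, 9, 10, 11, 12, 13, 14, 15, 16.

16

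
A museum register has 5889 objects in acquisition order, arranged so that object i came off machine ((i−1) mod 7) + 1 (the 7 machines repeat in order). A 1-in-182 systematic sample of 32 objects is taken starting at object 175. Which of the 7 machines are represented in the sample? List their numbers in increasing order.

7

Consecutive selections differ by k = 182, so their machine numbers differ by 182 mod 7 = 0.
gcd(182, 7) = 7, so the sample visits 7/7 = 1 distinct residues mod 7.
Start 175 is machine 7; the machines hit are 7.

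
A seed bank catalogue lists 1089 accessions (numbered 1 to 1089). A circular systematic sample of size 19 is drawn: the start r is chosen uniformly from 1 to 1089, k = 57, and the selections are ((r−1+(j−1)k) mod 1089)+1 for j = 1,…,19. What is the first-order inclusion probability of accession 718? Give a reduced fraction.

For each position j, as r ranges over 1…1089 the j-th selection hits every accession exactly once, so accession 718 is selected for exactly 19 of the 1089 starts.
Inclusion probability = 19/1089.

19/1089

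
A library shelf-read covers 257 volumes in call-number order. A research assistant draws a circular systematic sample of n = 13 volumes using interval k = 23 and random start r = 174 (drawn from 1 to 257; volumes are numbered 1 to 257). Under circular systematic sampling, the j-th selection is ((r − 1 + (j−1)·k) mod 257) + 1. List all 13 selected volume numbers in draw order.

174, 197, 220, 243, 9, 32, 55, 78, 101, 124, 147, 170, 193

Selection 1: 174
Selection 2: 174 + 23 = 197
Selection 3: 197 + 23 = 220
Selection 4: 220 + 23 = 243
Selection 5: 243 + 23 = 266 → 266 − 257 = 9
Selection 6: 9 + 23 = 32
Selection 7: 32 + 23 = 55
Selection 8: 55 + 23 = 78
Selection 9: 78 + 23 = 101
Selection 10: 101 + 23 = 124
Selection 11: 124 + 23 = 147
Selection 12: 147 + 23 = 170
Selection 13: 170 + 23 = 193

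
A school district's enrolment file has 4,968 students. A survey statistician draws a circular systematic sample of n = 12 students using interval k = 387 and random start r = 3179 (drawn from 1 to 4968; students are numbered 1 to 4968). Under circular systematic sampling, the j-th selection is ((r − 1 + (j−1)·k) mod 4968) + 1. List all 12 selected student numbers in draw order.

Selection 1: 3179
Selection 2: 3179 + 387 = 3566
Selection 3: 3566 + 387 = 3953
Selection 4: 3953 + 387 = 4340
Selection 5: 4340 + 387 = 4727
Selection 6: 4727 + 387 = 5114 → 5114 − 4968 = 146
Selection 7: 146 + 387 = 533
Selection 8: 533 + 387 = 920
Selection 9: 920 + 387 = 1307
Selection 10: 1307 + 387 = 1694
Selection 11: 1694 + 387 = 2081
Selection 12: 2081 + 387 = 2468

3179, 3566, 3953, 4340, 4727, 146, 533, 920, 1307, 1694, 2081, 2468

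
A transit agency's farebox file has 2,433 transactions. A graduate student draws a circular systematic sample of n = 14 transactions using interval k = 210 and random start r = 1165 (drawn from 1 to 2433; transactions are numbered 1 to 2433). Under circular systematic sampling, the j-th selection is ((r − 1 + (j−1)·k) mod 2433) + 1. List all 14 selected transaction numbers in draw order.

Selection 1: 1165
Selection 2: 1165 + 210 = 1375
Selection 3: 1375 + 210 = 1585
Selection 4: 1585 + 210 = 1795
Selection 5: 1795 + 210 = 2005
Selection 6: 2005 + 210 = 2215
Selection 7: 2215 + 210 = 2425
Selection 8: 2425 + 210 = 2635 → 2635 − 2433 = 202
Selection 9: 202 + 210 = 412
Selection 10: 412 + 210 = 622
Selection 11: 622 + 210 = 832
Selection 12: 832 + 210 = 1042
Selection 13: 1042 + 210 = 1252
Selection 14: 1252 + 210 = 1462

1165, 1375, 1585, 1795, 2005, 2215, 2425, 202, 412, 622, 832, 1042, 1252, 1462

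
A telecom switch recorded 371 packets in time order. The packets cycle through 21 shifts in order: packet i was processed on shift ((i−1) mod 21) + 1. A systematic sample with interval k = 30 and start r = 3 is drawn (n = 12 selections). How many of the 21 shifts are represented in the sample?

Consecutive selections differ by k = 30, so their shift numbers differ by 30 mod 21 = 9.
gcd(30, 21) = 3, so the sample visits 21/3 = 7 distinct residues mod 21.
Start 3 is shift 3; the shifts hit are 3, 6, 9, 12, 15, 18, 21.

7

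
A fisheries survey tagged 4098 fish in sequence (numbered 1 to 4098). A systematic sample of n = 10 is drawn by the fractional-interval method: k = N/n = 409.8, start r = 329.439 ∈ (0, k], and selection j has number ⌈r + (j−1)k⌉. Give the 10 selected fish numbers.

j=1: r + 0k = 329.439 → ⌈·⌉ = 330
j=2: r + 1k = 739.239 → ⌈·⌉ = 740
j=3: r + 2k = 1149.039 → ⌈·⌉ = 1150
j=4: r + 3k = 1558.839 → ⌈·⌉ = 1559
j=5: r + 4k = 1968.639 → ⌈·⌉ = 1969
j=6: r + 5k = 2378.439 → ⌈·⌉ = 2379
j=7: r + 6k = 2788.239 → ⌈·⌉ = 2789
j=8: r + 7k = 3198.039 → ⌈·⌉ = 3199
j=9: r + 8k = 3607.839 → ⌈·⌉ = 3608
j=10: r + 9k = 4017.639 → ⌈·⌉ = 4018

330, 740, 1150, 1559, 1969, 2379, 2789, 3199, 3608, 4018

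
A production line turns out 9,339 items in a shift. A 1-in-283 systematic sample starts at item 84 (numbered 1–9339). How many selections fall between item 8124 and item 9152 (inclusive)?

4

k = 283
First selection ≥ 8124: 84 + ⌈(8124−84)/283⌉·283 = 84 + 29×283 = 8291
Last selection ≤ 9152: 84 + ⌊(9152−84)/283⌋·283 = 84 + 32×283 = 9140
Count = 32 − 29 + 1 = 4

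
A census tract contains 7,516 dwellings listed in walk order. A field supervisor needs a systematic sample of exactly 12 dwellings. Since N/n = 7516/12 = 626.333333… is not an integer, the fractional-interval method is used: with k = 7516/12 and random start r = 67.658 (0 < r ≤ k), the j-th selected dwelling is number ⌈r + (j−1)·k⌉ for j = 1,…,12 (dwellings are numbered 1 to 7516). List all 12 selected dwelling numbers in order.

68, 694, 1321, 1947, 2573, 3200, 3826, 4452, 5079, 5705, 6331, 6958

j=1: r + 0k = 67.658 → ⌈·⌉ = 68
j=2: r + 1k = 693.991333… → ⌈·⌉ = 694
j=3: r + 2k = 1320.324666… → ⌈·⌉ = 1321
j=4: r + 3k = 1946.658 → ⌈·⌉ = 1947
j=5: r + 4k = 2572.991333… → ⌈·⌉ = 2573
j=6: r + 5k = 3199.324666… → ⌈·⌉ = 3200
j=7: r + 6k = 3825.658 → ⌈·⌉ = 3826
j=8: r + 7k = 4451.991333… → ⌈·⌉ = 4452
j=9: r + 8k = 5078.324666… → ⌈·⌉ = 5079
j=10: r + 9k = 5704.658 → ⌈·⌉ = 5705
j=11: r + 10k = 6330.991333… → ⌈·⌉ = 6331
j=12: r + 11k = 6957.324666… → ⌈·⌉ = 6958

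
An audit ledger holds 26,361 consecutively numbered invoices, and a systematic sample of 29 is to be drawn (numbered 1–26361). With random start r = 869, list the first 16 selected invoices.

k = N/n = 26361/29 = 909
invoice 1: 869
invoice 2: 869 + 909 = 1778
invoice 3: 1778 + 909 = 2687
invoice 4: 2687 + 909 = 3596
invoice 5: 3596 + 909 = 4505
invoice 6: 4505 + 909 = 5414
invoice 7: 5414 + 909 = 6323
invoice 8: 6323 + 909 = 7232
invoice 9: 7232 + 909 = 8141
invoice 10: 8141 + 909 = 9050
invoice 11: 9050 + 909 = 9959
invoice 12: 9959 + 909 = 10868
invoice 13: 10868 + 909 = 11777
invoice 14: 11777 + 909 = 12686
invoice 15: 12686 + 909 = 13595
invoice 16: 13595 + 909 = 14504

869, 1778, 2687, 3596, 4505, 5414, 6323, 7232, 8141, 9050, 9959, 10868, 11777, 12686, 13595, 14504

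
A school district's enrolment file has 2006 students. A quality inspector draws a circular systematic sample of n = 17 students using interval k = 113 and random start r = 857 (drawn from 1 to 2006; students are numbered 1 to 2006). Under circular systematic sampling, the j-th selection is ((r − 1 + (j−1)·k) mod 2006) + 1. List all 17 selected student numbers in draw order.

Selection 1: 857
Selection 2: 857 + 113 = 970
Selection 3: 970 + 113 = 1083
Selection 4: 1083 + 113 = 1196
Selection 5: 1196 + 113 = 1309
Selection 6: 1309 + 113 = 1422
Selection 7: 1422 + 113 = 1535
Selection 8: 1535 + 113 = 1648
Selection 9: 1648 + 113 = 1761
Selection 10: 1761 + 113 = 1874
Selection 11: 1874 + 113 = 1987
Selection 12: 1987 + 113 = 2100 → 2100 − 2006 = 94
Selection 13: 94 + 113 = 207
Selection 14: 207 + 113 = 320
Selection 15: 320 + 113 = 433
Selection 16: 433 + 113 = 546
Selection 17: 546 + 113 = 659

857, 970, 1083, 1196, 1309, 1422, 1535, 1648, 1761, 1874, 1987, 94, 207, 320, 433, 546, 659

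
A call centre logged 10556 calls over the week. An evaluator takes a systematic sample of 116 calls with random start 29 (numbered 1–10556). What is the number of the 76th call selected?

k = 10556/116 = 91
76th selection = r + (76−1)·k = 29 + 75×91 = 29 + 6825 = 6854

6854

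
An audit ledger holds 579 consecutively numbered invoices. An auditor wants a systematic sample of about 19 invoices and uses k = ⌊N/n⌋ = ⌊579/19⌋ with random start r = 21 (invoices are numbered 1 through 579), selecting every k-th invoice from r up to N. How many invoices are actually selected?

k = ⌊579/19⌋ = 30
Achieved size = ⌊(579 − 21)/30⌋ + 1 = ⌊558/30⌋ + 1 = 18 + 1 = 19
(last selection: 21 + 18×30 = 561 ≤ 579; next would be 591 > 579)

19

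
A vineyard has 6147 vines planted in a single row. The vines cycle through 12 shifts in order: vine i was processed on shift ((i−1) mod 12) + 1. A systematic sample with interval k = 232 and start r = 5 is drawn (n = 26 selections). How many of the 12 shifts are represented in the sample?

Consecutive selections differ by k = 232, so their shift numbers differ by 232 mod 12 = 4.
gcd(232, 12) = 4, so the sample visits 12/4 = 3 distinct residues mod 12.
Start 5 is shift 5; the shifts hit are 1, 5, 9.

3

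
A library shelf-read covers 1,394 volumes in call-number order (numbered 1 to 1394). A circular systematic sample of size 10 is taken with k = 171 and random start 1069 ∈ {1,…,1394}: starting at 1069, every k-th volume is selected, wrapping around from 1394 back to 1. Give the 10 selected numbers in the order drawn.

1069, 1240, 17, 188, 359, 530, 701, 872, 1043, 1214

Selection 1: 1069
Selection 2: 1069 + 171 = 1240
Selection 3: 1240 + 171 = 1411 → 1411 − 1394 = 17
Selection 4: 17 + 171 = 188
Selection 5: 188 + 171 = 359
Selection 6: 359 + 171 = 530
Selection 7: 530 + 171 = 701
Selection 8: 701 + 171 = 872
Selection 9: 872 + 171 = 1043
Selection 10: 1043 + 171 = 1214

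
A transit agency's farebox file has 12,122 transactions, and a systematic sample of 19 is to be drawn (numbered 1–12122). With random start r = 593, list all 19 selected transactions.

k = N/n = 12122/19 = 638
transaction 1: 593
transaction 2: 593 + 638 = 1231
transaction 3: 1231 + 638 = 1869
transaction 4: 1869 + 638 = 2507
transaction 5: 2507 + 638 = 3145
transaction 6: 3145 + 638 = 3783
transaction 7: 3783 + 638 = 4421
transaction 8: 4421 + 638 = 5059
transaction 9: 5059 + 638 = 5697
transaction 10: 5697 + 638 = 6335
transaction 11: 6335 + 638 = 6973
transaction 12: 6973 + 638 = 7611
transaction 13: 7611 + 638 = 8249
transaction 14: 8249 + 638 = 8887
transaction 15: 8887 + 638 = 9525
transaction 16: 9525 + 638 = 10163
transaction 17: 10163 + 638 = 10801
transaction 18: 10801 + 638 = 11439
transaction 19: 11439 + 638 = 12077

593, 1231, 1869, 2507, 3145, 3783, 4421, 5059, 5697, 6335, 6973, 7611, 8249, 8887, 9525, 10163, 10801, 11439, 12077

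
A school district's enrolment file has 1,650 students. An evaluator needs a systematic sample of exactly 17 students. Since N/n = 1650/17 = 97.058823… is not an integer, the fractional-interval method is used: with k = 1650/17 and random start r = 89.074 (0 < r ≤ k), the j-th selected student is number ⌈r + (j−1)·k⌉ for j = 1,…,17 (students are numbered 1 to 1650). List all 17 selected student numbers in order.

90, 187, 284, 381, 478, 575, 672, 769, 866, 963, 1060, 1157, 1254, 1351, 1448, 1545, 1643

j=1: r + 0k = 89.074 → ⌈·⌉ = 90
j=2: r + 1k = 186.132823… → ⌈·⌉ = 187
j=3: r + 2k = 283.191647… → ⌈·⌉ = 284
j=4: r + 3k = 380.250470… → ⌈·⌉ = 381
j=5: r + 4k = 477.309294… → ⌈·⌉ = 478
j=6: r + 5k = 574.368117… → ⌈·⌉ = 575
j=7: r + 6k = 671.426941… → ⌈·⌉ = 672
j=8: r + 7k = 768.485764… → ⌈·⌉ = 769
j=9: r + 8k = 865.544588… → ⌈·⌉ = 866
j=10: r + 9k = 962.603411… → ⌈·⌉ = 963
j=11: r + 10k = 1059.662235… → ⌈·⌉ = 1060
j=12: r + 11k = 1156.721058… → ⌈·⌉ = 1157
j=13: r + 12k = 1253.779882… → ⌈·⌉ = 1254
j=14: r + 13k = 1350.838705… → ⌈·⌉ = 1351
j=15: r + 14k = 1447.897529… → ⌈·⌉ = 1448
j=16: r + 15k = 1544.956352… → ⌈·⌉ = 1545
j=17: r + 16k = 1642.015176… → ⌈·⌉ = 1643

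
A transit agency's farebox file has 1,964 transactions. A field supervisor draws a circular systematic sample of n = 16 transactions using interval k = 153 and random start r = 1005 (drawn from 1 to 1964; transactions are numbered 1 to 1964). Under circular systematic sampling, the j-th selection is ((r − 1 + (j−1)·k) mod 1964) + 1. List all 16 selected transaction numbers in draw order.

1005, 1158, 1311, 1464, 1617, 1770, 1923, 112, 265, 418, 571, 724, 877, 1030, 1183, 1336

Selection 1: 1005
Selection 2: 1005 + 153 = 1158
Selection 3: 1158 + 153 = 1311
Selection 4: 1311 + 153 = 1464
Selection 5: 1464 + 153 = 1617
Selection 6: 1617 + 153 = 1770
Selection 7: 1770 + 153 = 1923
Selection 8: 1923 + 153 = 2076 → 2076 − 1964 = 112
Selection 9: 112 + 153 = 265
Selection 10: 265 + 153 = 418
Selection 11: 418 + 153 = 571
Selection 12: 571 + 153 = 724
Selection 13: 724 + 153 = 877
Selection 14: 877 + 153 = 1030
Selection 15: 1030 + 153 = 1183
Selection 16: 1183 + 153 = 1336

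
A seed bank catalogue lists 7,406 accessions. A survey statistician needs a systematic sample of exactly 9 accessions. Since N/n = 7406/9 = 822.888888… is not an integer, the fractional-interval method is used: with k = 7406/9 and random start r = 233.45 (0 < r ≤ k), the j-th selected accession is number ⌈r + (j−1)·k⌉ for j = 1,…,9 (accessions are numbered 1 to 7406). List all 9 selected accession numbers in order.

234, 1057, 1880, 2703, 3526, 4348, 5171, 5994, 6817

j=1: r + 0k = 233.45 → ⌈·⌉ = 234
j=2: r + 1k = 1056.338888… → ⌈·⌉ = 1057
j=3: r + 2k = 1879.227777… → ⌈·⌉ = 1880
j=4: r + 3k = 2702.116666… → ⌈·⌉ = 2703
j=5: r + 4k = 3525.005555… → ⌈·⌉ = 3526
j=6: r + 5k = 4347.894444… → ⌈·⌉ = 4348
j=7: r + 6k = 5170.783333… → ⌈·⌉ = 5171
j=8: r + 7k = 5993.672222… → ⌈·⌉ = 5994
j=9: r + 8k = 6816.561111… → ⌈·⌉ = 6817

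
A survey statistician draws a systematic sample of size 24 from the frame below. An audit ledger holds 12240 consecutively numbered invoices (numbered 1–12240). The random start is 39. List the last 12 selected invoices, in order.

k = N/n = 12240/24 = 510
13th selection = 39 + 12×510 = 6159
14th: 6159 + 510 = 6669
15th: 6669 + 510 = 7179
16th: 7179 + 510 = 7689
17th: 7689 + 510 = 8199
18th: 8199 + 510 = 8709
19th: 8709 + 510 = 9219
20th: 9219 + 510 = 9729
21st: 9729 + 510 = 10239
22nd: 10239 + 510 = 10749
23rd: 10749 + 510 = 11259
24th: 11259 + 510 = 11769

6159, 6669, 7179, 7689, 8199, 8709, 9219, 9729, 10239, 10749, 11259, 11769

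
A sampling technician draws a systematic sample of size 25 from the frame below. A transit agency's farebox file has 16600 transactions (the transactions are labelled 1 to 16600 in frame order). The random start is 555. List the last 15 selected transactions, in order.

7195, 7859, 8523, 9187, 9851, 10515, 11179, 11843, 12507, 13171, 13835, 14499, 15163, 15827, 16491

k = N/n = 16600/25 = 664
11th selection = 555 + 10×664 = 7195
12th: 7195 + 664 = 7859
13th: 7859 + 664 = 8523
14th: 8523 + 664 = 9187
15th: 9187 + 664 = 9851
16th: 9851 + 664 = 10515
17th: 10515 + 664 = 11179
18th: 11179 + 664 = 11843
19th: 11843 + 664 = 12507
20th: 12507 + 664 = 13171
21st: 13171 + 664 = 13835
22nd: 13835 + 664 = 14499
23rd: 14499 + 664 = 15163
24th: 15163 + 664 = 15827
25th: 15827 + 664 = 16491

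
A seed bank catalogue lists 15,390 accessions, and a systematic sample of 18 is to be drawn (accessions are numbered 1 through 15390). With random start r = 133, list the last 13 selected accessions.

4408, 5263, 6118, 6973, 7828, 8683, 9538, 10393, 11248, 12103, 12958, 13813, 14668

k = N/n = 15390/18 = 855
6th selection = 133 + 5×855 = 4408
7th: 4408 + 855 = 5263
8th: 5263 + 855 = 6118
9th: 6118 + 855 = 6973
10th: 6973 + 855 = 7828
11th: 7828 + 855 = 8683
12th: 8683 + 855 = 9538
13th: 9538 + 855 = 10393
14th: 10393 + 855 = 11248
15th: 11248 + 855 = 12103
16th: 12103 + 855 = 12958
17th: 12958 + 855 = 13813
18th: 13813 + 855 = 14668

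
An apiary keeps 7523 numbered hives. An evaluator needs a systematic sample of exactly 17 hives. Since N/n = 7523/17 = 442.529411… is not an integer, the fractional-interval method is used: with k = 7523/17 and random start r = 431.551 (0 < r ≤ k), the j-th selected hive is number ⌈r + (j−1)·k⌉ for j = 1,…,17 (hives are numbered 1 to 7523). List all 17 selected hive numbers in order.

j=1: r + 0k = 431.551 → ⌈·⌉ = 432
j=2: r + 1k = 874.080411… → ⌈·⌉ = 875
j=3: r + 2k = 1316.609823… → ⌈·⌉ = 1317
j=4: r + 3k = 1759.139235… → ⌈·⌉ = 1760
j=5: r + 4k = 2201.668647… → ⌈·⌉ = 2202
j=6: r + 5k = 2644.198058… → ⌈·⌉ = 2645
j=7: r + 6k = 3086.727470… → ⌈·⌉ = 3087
j=8: r + 7k = 3529.256882… → ⌈·⌉ = 3530
j=9: r + 8k = 3971.786294… → ⌈·⌉ = 3972
j=10: r + 9k = 4414.315705… → ⌈·⌉ = 4415
j=11: r + 10k = 4856.845117… → ⌈·⌉ = 4857
j=12: r + 11k = 5299.374529… → ⌈·⌉ = 5300
j=13: r + 12k = 5741.903941… → ⌈·⌉ = 5742
j=14: r + 13k = 6184.433352… → ⌈·⌉ = 6185
j=15: r + 14k = 6626.962764… → ⌈·⌉ = 6627
j=16: r + 15k = 7069.492176… → ⌈·⌉ = 7070
j=17: r + 16k = 7512.021588… → ⌈·⌉ = 7513

432, 875, 1317, 1760, 2202, 2645, 3087, 3530, 3972, 4415, 4857, 5300, 5742, 6185, 6627, 7070, 7513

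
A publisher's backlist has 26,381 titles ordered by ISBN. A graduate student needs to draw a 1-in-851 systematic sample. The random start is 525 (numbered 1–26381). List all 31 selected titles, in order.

525, 1376, 2227, 3078, 3929, 4780, 5631, 6482, 7333, 8184, 9035, 9886, 10737, 11588, 12439, 13290, 14141, 14992, 15843, 16694, 17545, 18396, 19247, 20098, 20949, 21800, 22651, 23502, 24353, 25204, 26055

title 1: 525
title 2: 525 + 851 = 1376
title 3: 1376 + 851 = 2227
title 4: 2227 + 851 = 3078
title 5: 3078 + 851 = 3929
title 6: 3929 + 851 = 4780
title 7: 4780 + 851 = 5631
title 8: 5631 + 851 = 6482
title 9: 6482 + 851 = 7333
title 10: 7333 + 851 = 8184
title 11: 8184 + 851 = 9035
title 12: 9035 + 851 = 9886
title 13: 9886 + 851 = 10737
title 14: 10737 + 851 = 11588
title 15: 11588 + 851 = 12439
title 16: 12439 + 851 = 13290
title 17: 13290 + 851 = 14141
title 18: 14141 + 851 = 14992
title 19: 14992 + 851 = 15843
title 20: 15843 + 851 = 16694
title 21: 16694 + 851 = 17545
title 22: 17545 + 851 = 18396
title 23: 18396 + 851 = 19247
title 24: 19247 + 851 = 20098
title 25: 20098 + 851 = 20949
title 26: 20949 + 851 = 21800
title 27: 21800 + 851 = 22651
title 28: 22651 + 851 = 23502
title 29: 23502 + 851 = 24353
title 30: 24353 + 851 = 25204
title 31: 25204 + 851 = 26055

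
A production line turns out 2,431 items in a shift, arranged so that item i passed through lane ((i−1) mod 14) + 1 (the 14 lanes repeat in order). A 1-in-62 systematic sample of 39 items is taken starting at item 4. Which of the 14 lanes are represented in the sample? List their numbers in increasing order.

2, 4, 6, 8, 10, 12, 14

Consecutive selections differ by k = 62, so their lane numbers differ by 62 mod 14 = 6.
gcd(62, 14) = 2, so the sample visits 14/2 = 7 distinct residues mod 14.
Start 4 is lane 4; the lanes hit are 2, 4, 6, 8, 10, 12, 14.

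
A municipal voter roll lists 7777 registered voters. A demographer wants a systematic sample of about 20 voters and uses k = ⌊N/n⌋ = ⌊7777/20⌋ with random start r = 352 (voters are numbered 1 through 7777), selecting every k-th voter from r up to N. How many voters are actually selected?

k = ⌊7777/20⌋ = 388
Achieved size = ⌊(7777 − 352)/388⌋ + 1 = ⌊7425/388⌋ + 1 = 19 + 1 = 20
(last selection: 352 + 19×388 = 7724 ≤ 7777; next would be 8112 > 7777)

20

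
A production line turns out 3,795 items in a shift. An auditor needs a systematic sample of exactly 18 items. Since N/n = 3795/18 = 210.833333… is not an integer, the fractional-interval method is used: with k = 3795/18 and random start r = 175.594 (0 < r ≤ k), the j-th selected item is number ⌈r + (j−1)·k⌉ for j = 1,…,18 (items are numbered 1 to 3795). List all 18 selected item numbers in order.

j=1: r + 0k = 175.594 → ⌈·⌉ = 176
j=2: r + 1k = 386.427333… → ⌈·⌉ = 387
j=3: r + 2k = 597.260666… → ⌈·⌉ = 598
j=4: r + 3k = 808.094 → ⌈·⌉ = 809
j=5: r + 4k = 1018.927333… → ⌈·⌉ = 1019
j=6: r + 5k = 1229.760666… → ⌈·⌉ = 1230
j=7: r + 6k = 1440.594 → ⌈·⌉ = 1441
j=8: r + 7k = 1651.427333… → ⌈·⌉ = 1652
j=9: r + 8k = 1862.260666… → ⌈·⌉ = 1863
j=10: r + 9k = 2073.094 → ⌈·⌉ = 2074
j=11: r + 10k = 2283.927333… → ⌈·⌉ = 2284
j=12: r + 11k = 2494.760666… → ⌈·⌉ = 2495
j=13: r + 12k = 2705.594 → ⌈·⌉ = 2706
j=14: r + 13k = 2916.427333… → ⌈·⌉ = 2917
j=15: r + 14k = 3127.260666… → ⌈·⌉ = 3128
j=16: r + 15k = 3338.094 → ⌈·⌉ = 3339
j=17: r + 16k = 3548.927333… → ⌈·⌉ = 3549
j=18: r + 17k = 3759.760666… → ⌈·⌉ = 3760

176, 387, 598, 809, 1019, 1230, 1441, 1652, 1863, 2074, 2284, 2495, 2706, 2917, 3128, 3339, 3549, 3760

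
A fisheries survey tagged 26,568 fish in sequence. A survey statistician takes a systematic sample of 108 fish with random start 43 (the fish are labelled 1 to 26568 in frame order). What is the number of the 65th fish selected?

15787

k = 26568/108 = 246
65th selection = r + (65−1)·k = 43 + 64×246 = 43 + 15744 = 15787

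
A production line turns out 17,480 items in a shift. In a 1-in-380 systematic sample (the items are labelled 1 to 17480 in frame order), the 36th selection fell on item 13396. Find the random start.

k = 380
r = 13396 − (36−1)×380 = 13396 − 13300 = 96

96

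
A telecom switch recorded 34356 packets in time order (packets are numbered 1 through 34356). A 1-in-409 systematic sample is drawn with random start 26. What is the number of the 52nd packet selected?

20885

k = 409
52nd selection = r + (52−1)·k = 26 + 51×409 = 26 + 20859 = 20885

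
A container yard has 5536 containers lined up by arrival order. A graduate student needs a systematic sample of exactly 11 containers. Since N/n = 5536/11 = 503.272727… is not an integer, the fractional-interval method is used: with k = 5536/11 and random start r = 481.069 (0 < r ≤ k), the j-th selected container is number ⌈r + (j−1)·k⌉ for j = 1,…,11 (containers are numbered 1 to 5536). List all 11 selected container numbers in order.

482, 985, 1488, 1991, 2495, 2998, 3501, 4004, 4508, 5011, 5514

j=1: r + 0k = 481.069 → ⌈·⌉ = 482
j=2: r + 1k = 984.341727… → ⌈·⌉ = 985
j=3: r + 2k = 1487.614454… → ⌈·⌉ = 1488
j=4: r + 3k = 1990.887181… → ⌈·⌉ = 1991
j=5: r + 4k = 2494.159909… → ⌈·⌉ = 2495
j=6: r + 5k = 2997.432636… → ⌈·⌉ = 2998
j=7: r + 6k = 3500.705363… → ⌈·⌉ = 3501
j=8: r + 7k = 4003.978090… → ⌈·⌉ = 4004
j=9: r + 8k = 4507.250818… → ⌈·⌉ = 4508
j=10: r + 9k = 5010.523545… → ⌈·⌉ = 5011
j=11: r + 10k = 5513.796272… → ⌈·⌉ = 5514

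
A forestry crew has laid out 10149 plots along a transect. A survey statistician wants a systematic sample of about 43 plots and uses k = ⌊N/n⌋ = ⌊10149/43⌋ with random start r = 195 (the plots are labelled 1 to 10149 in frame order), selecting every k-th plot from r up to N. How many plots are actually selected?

k = ⌊10149/43⌋ = 236
Achieved size = ⌊(10149 − 195)/236⌋ + 1 = ⌊9954/236⌋ + 1 = 42 + 1 = 43
(last selection: 195 + 42×236 = 10107 ≤ 10149; next would be 10343 > 10149)

43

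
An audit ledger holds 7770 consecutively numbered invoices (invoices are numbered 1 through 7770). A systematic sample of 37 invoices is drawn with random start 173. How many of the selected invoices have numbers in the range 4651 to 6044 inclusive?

k = 7770/37 = 210
First selection ≥ 4651: 173 + ⌈(4651−173)/210⌉·210 = 173 + 22×210 = 4793
Last selection ≤ 6044: 173 + ⌊(6044−173)/210⌋·210 = 173 + 27×210 = 5843
Count = 27 − 22 + 1 = 6

6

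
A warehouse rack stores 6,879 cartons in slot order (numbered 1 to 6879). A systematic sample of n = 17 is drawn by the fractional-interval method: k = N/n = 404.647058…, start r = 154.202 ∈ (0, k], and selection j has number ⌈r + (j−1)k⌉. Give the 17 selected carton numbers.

155, 559, 964, 1369, 1773, 2178, 2583, 2987, 3392, 3797, 4201, 4606, 5010, 5415, 5820, 6224, 6629

j=1: r + 0k = 154.202 → ⌈·⌉ = 155
j=2: r + 1k = 558.849058… → ⌈·⌉ = 559
j=3: r + 2k = 963.496117… → ⌈·⌉ = 964
j=4: r + 3k = 1368.143176… → ⌈·⌉ = 1369
j=5: r + 4k = 1772.790235… → ⌈·⌉ = 1773
j=6: r + 5k = 2177.437294… → ⌈·⌉ = 2178
j=7: r + 6k = 2582.084352… → ⌈·⌉ = 2583
j=8: r + 7k = 2986.731411… → ⌈·⌉ = 2987
j=9: r + 8k = 3391.378470… → ⌈·⌉ = 3392
j=10: r + 9k = 3796.025529… → ⌈·⌉ = 3797
j=11: r + 10k = 4200.672588… → ⌈·⌉ = 4201
j=12: r + 11k = 4605.319647… → ⌈·⌉ = 4606
j=13: r + 12k = 5009.966705… → ⌈·⌉ = 5010
j=14: r + 13k = 5414.613764… → ⌈·⌉ = 5415
j=15: r + 14k = 5819.260823… → ⌈·⌉ = 5820
j=16: r + 15k = 6223.907882… → ⌈·⌉ = 6224
j=17: r + 16k = 6628.554941… → ⌈·⌉ = 6629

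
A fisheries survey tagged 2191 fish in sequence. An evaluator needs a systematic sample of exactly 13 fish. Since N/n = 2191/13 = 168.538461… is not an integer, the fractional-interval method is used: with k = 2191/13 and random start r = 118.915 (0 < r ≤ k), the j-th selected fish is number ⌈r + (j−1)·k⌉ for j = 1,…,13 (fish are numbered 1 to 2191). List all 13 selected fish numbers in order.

119, 288, 456, 625, 794, 962, 1131, 1299, 1468, 1636, 1805, 1973, 2142

j=1: r + 0k = 118.915 → ⌈·⌉ = 119
j=2: r + 1k = 287.453461… → ⌈·⌉ = 288
j=3: r + 2k = 455.991923… → ⌈·⌉ = 456
j=4: r + 3k = 624.530384… → ⌈·⌉ = 625
j=5: r + 4k = 793.068846… → ⌈·⌉ = 794
j=6: r + 5k = 961.607307… → ⌈·⌉ = 962
j=7: r + 6k = 1130.145769… → ⌈·⌉ = 1131
j=8: r + 7k = 1298.684230… → ⌈·⌉ = 1299
j=9: r + 8k = 1467.222692… → ⌈·⌉ = 1468
j=10: r + 9k = 1635.761153… → ⌈·⌉ = 1636
j=11: r + 10k = 1804.299615… → ⌈·⌉ = 1805
j=12: r + 11k = 1972.838076… → ⌈·⌉ = 1973
j=13: r + 12k = 2141.376538… → ⌈·⌉ = 2142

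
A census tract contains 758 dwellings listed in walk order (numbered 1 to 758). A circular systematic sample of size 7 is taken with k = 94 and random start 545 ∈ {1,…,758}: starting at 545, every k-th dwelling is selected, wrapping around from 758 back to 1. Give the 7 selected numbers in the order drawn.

Selection 1: 545
Selection 2: 545 + 94 = 639
Selection 3: 639 + 94 = 733
Selection 4: 733 + 94 = 827 → 827 − 758 = 69
Selection 5: 69 + 94 = 163
Selection 6: 163 + 94 = 257
Selection 7: 257 + 94 = 351

545, 639, 733, 69, 163, 257, 351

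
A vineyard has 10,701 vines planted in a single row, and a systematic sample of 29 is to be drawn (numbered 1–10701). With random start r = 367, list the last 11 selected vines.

7009, 7378, 7747, 8116, 8485, 8854, 9223, 9592, 9961, 10330, 10699

k = N/n = 10701/29 = 369
19th selection = 367 + 18×369 = 7009
20th: 7009 + 369 = 7378
21st: 7378 + 369 = 7747
22nd: 7747 + 369 = 8116
23rd: 8116 + 369 = 8485
24th: 8485 + 369 = 8854
25th: 8854 + 369 = 9223
26th: 9223 + 369 = 9592
27th: 9592 + 369 = 9961
28th: 9961 + 369 = 10330
29th: 10330 + 369 = 10699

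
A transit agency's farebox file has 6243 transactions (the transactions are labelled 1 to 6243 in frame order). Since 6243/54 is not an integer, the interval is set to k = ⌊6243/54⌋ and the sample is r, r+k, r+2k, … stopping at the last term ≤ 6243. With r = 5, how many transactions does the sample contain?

55

k = ⌊6243/54⌋ = 115
Achieved size = ⌊(6243 − 5)/115⌋ + 1 = ⌊6238/115⌋ + 1 = 54 + 1 = 55
(last selection: 5 + 54×115 = 6215 ≤ 6243; next would be 6330 > 6243)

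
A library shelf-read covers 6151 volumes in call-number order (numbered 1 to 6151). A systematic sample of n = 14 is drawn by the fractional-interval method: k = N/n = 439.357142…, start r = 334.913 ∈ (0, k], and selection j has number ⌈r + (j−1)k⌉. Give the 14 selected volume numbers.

335, 775, 1214, 1653, 2093, 2532, 2972, 3411, 3850, 4290, 4729, 5168, 5608, 6047

j=1: r + 0k = 334.913 → ⌈·⌉ = 335
j=2: r + 1k = 774.270142… → ⌈·⌉ = 775
j=3: r + 2k = 1213.627285… → ⌈·⌉ = 1214
j=4: r + 3k = 1652.984428… → ⌈·⌉ = 1653
j=5: r + 4k = 2092.341571… → ⌈·⌉ = 2093
j=6: r + 5k = 2531.698714… → ⌈·⌉ = 2532
j=7: r + 6k = 2971.055857… → ⌈·⌉ = 2972
j=8: r + 7k = 3410.413 → ⌈·⌉ = 3411
j=9: r + 8k = 3849.770142… → ⌈·⌉ = 3850
j=10: r + 9k = 4289.127285… → ⌈·⌉ = 4290
j=11: r + 10k = 4728.484428… → ⌈·⌉ = 4729
j=12: r + 11k = 5167.841571… → ⌈·⌉ = 5168
j=13: r + 12k = 5607.198714… → ⌈·⌉ = 5608
j=14: r + 13k = 6046.555857… → ⌈·⌉ = 6047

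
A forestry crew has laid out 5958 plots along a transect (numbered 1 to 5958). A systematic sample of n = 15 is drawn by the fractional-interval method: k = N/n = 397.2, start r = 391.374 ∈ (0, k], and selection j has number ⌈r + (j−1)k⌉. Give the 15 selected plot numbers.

392, 789, 1186, 1583, 1981, 2378, 2775, 3172, 3569, 3967, 4364, 4761, 5158, 5555, 5953

j=1: r + 0k = 391.374 → ⌈·⌉ = 392
j=2: r + 1k = 788.574 → ⌈·⌉ = 789
j=3: r + 2k = 1185.774 → ⌈·⌉ = 1186
j=4: r + 3k = 1582.974 → ⌈·⌉ = 1583
j=5: r + 4k = 1980.174 → ⌈·⌉ = 1981
j=6: r + 5k = 2377.374 → ⌈·⌉ = 2378
j=7: r + 6k = 2774.574 → ⌈·⌉ = 2775
j=8: r + 7k = 3171.774 → ⌈·⌉ = 3172
j=9: r + 8k = 3568.974 → ⌈·⌉ = 3569
j=10: r + 9k = 3966.174 → ⌈·⌉ = 3967
j=11: r + 10k = 4363.374 → ⌈·⌉ = 4364
j=12: r + 11k = 4760.574 → ⌈·⌉ = 4761
j=13: r + 12k = 5157.774 → ⌈·⌉ = 5158
j=14: r + 13k = 5554.974 → ⌈·⌉ = 5555
j=15: r + 14k = 5952.174 → ⌈·⌉ = 5953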